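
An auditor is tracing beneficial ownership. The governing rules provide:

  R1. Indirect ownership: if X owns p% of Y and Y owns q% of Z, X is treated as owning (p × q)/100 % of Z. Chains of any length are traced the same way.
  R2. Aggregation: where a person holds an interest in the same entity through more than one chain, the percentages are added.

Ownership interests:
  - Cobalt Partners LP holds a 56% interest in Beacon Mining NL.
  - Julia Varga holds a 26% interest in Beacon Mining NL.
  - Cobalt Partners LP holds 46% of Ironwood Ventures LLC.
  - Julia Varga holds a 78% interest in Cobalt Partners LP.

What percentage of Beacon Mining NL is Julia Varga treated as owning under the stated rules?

Chain via Cobalt Partners LP (R1): 78% × 56% = 43.68% of Beacon Mining NL.
Direct interest in Beacon Mining NL: 26%.
Aggregating (R2): 43.68% + 26% = 69.68%.

69.68%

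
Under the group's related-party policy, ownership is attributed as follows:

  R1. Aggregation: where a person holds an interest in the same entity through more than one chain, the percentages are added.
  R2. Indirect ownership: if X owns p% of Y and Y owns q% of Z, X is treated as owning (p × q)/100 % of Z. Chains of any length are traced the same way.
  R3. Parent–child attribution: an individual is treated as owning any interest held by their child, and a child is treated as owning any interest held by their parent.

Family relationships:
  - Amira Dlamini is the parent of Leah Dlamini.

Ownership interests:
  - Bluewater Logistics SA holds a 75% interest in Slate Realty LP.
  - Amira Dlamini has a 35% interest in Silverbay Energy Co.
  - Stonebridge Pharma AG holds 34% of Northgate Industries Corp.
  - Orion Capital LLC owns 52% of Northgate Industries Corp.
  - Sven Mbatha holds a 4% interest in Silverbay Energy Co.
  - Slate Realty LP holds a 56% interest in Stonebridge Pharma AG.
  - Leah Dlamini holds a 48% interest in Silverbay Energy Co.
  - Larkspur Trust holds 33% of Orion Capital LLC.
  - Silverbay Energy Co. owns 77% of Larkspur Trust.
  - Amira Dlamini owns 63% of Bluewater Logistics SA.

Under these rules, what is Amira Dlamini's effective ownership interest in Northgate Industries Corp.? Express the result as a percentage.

19.963356%

By parent–child attribution (R3), Amira Dlamini is treated as also owning Leah Dlamini's interest in Silverbay Energy Co, giving 35% + 48% = 83%.
Chain via Silverbay Energy Co. → Larkspur Trust → Orion Capital LLC (R2): 83% × 77% × 33% × 52% = 10.966956% of Northgate Industries Corp.
Chain via Bluewater Logistics SA → Slate Realty LP → Stonebridge Pharma AG (R2): 63% × 75% × 56% × 34% = 8.9964% of Northgate Industries Corp.
Aggregating (R1): 10.966956% + 8.9964% = 19.963356%.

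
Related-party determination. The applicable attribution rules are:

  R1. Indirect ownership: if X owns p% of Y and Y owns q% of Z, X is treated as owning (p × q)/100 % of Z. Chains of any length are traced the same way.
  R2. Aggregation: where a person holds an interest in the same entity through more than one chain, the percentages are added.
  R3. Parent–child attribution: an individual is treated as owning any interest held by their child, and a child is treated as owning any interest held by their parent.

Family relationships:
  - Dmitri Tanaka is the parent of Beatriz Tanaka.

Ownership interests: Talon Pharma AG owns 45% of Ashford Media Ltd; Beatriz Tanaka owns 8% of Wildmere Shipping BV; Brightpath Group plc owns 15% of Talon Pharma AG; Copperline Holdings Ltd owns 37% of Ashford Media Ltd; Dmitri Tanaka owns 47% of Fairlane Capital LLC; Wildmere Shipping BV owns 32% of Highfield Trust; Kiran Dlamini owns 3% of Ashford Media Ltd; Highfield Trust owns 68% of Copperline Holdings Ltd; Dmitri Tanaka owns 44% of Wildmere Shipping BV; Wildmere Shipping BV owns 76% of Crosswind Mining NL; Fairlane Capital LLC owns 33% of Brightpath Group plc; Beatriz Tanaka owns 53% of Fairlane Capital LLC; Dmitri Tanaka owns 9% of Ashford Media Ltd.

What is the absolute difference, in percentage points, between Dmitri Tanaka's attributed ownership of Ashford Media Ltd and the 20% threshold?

By parent–child attribution (R3), Dmitri Tanaka is treated as also owning Beatriz Tanaka's interest in Fairlane Capital LLC, giving 47% + 53% = 100%.
By parent–child attribution (R3), Dmitri Tanaka is treated as also owning Beatriz Tanaka's interest in Wildmere Shipping BV, giving 44% + 8% = 52%.
Chain via Fairlane Capital LLC → Brightpath Group plc → Talon Pharma AG (R1): 100% × 33% × 15% × 45% = 2.2275% of Ashford Media Ltd.
Chain via Wildmere Shipping BV → Highfield Trust → Copperline Holdings Ltd (R1): 52% × 32% × 68% × 37% = 4.186624% of Ashford Media Ltd.
Direct interest in Ashford Media Ltd: 9%.
Aggregating (R2): 2.2275% + 4.186624% + 9% = 15.414124%.
15.414124% falls short of the 20% threshold by 4.585876 percentage points.

4.585876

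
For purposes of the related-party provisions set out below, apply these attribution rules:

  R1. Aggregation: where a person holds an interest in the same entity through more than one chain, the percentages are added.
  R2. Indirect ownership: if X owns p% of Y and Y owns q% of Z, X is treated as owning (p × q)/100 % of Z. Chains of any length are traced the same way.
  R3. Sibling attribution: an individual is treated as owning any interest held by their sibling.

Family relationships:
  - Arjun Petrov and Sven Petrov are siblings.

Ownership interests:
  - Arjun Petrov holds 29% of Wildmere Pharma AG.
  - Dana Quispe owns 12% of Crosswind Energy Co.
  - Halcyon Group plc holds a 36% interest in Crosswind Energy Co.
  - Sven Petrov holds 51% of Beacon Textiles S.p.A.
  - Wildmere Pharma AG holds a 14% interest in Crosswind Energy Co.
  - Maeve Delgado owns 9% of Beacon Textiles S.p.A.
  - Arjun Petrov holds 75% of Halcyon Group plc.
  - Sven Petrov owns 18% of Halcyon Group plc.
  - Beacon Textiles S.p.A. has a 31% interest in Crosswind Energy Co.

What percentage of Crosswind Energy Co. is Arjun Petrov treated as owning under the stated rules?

53.35%

By sibling attribution (R3), Arjun Petrov is treated as also owning Sven Petrov's interest in Halcyon Group plc, giving 75% + 18% = 93%.
By sibling attribution (R3), Arjun Petrov is treated as owning Sven Petrov's 51% interest in Beacon Textiles S.p.A.
Chain via Wildmere Pharma AG (R2): 29% × 14% = 4.06% of Crosswind Energy Co.
Chain via Halcyon Group plc (R2): 93% × 36% = 33.48% of Crosswind Energy Co.
Chain via Beacon Textiles S.p.A. (R2): 51% × 31% = 15.81% of Crosswind Energy Co.
Aggregating (R1): 4.06% + 33.48% + 15.81% = 53.35%.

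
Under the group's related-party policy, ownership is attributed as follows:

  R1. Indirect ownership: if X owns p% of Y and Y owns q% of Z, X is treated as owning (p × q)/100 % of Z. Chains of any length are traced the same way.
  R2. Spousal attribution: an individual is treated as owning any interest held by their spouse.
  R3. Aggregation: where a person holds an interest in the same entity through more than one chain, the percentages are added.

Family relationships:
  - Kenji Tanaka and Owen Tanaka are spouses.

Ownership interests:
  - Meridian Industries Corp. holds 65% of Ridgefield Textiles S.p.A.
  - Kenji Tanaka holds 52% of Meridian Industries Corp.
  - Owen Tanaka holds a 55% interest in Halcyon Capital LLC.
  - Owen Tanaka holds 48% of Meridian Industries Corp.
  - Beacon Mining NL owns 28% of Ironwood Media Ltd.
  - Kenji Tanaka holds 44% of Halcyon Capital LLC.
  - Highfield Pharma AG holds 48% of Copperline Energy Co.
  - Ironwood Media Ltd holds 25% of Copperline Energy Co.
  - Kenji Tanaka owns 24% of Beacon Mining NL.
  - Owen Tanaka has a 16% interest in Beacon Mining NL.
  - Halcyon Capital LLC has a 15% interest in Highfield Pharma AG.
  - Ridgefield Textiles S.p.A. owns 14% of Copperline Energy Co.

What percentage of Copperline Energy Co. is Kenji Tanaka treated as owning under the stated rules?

19.028%

By spousal attribution (R2), Kenji Tanaka is treated as also owning Owen Tanaka's interest in Meridian Industries Corp, giving 52% + 48% = 100%.
By spousal attribution (R2), Kenji Tanaka is treated as also owning Owen Tanaka's interest in Halcyon Capital LLC, giving 44% + 55% = 99%.
By spousal attribution (R2), Kenji Tanaka is treated as also owning Owen Tanaka's interest in Beacon Mining NL, giving 24% + 16% = 40%.
Chain via Meridian Industries Corp. → Ridgefield Textiles S.p.A. (R1): 100% × 65% × 14% = 9.1% of Copperline Energy Co.
Chain via Halcyon Capital LLC → Highfield Pharma AG (R1): 99% × 15% × 48% = 7.128% of Copperline Energy Co.
Chain via Beacon Mining NL → Ironwood Media Ltd (R1): 40% × 28% × 25% = 2.8% of Copperline Energy Co.
Aggregating (R3): 9.1% + 7.128% + 2.8% = 19.028%.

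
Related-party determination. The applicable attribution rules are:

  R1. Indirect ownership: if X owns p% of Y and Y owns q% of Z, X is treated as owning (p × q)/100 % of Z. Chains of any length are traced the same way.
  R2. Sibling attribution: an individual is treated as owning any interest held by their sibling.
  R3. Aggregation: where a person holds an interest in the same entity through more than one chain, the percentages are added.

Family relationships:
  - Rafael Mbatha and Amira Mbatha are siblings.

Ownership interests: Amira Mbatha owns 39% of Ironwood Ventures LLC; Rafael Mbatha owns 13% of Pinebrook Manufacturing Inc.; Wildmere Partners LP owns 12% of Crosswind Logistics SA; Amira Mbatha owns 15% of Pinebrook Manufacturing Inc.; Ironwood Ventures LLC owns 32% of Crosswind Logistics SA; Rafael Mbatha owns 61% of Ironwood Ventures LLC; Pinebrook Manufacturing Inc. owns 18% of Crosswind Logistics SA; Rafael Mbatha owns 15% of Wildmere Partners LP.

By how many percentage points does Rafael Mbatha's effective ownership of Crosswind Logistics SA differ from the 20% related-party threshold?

18.84

By sibling attribution (R2), Rafael Mbatha is treated as also owning Amira Mbatha's interest in Pinebrook Manufacturing Inc, giving 13% + 15% = 28%.
By sibling attribution (R2), Rafael Mbatha is treated as also owning Amira Mbatha's interest in Ironwood Ventures LLC, giving 61% + 39% = 100%.
Chain via Pinebrook Manufacturing Inc. (R1): 28% × 18% = 5.04% of Crosswind Logistics SA.
Chain via Ironwood Ventures LLC (R1): 100% × 32% = 32% of Crosswind Logistics SA.
Chain via Wildmere Partners LP (R1): 15% × 12% = 1.8% of Crosswind Logistics SA.
Aggregating (R3): 5.04% + 32% + 1.8% = 38.84%.
38.84% exceeds the 20% threshold by 18.84 percentage points.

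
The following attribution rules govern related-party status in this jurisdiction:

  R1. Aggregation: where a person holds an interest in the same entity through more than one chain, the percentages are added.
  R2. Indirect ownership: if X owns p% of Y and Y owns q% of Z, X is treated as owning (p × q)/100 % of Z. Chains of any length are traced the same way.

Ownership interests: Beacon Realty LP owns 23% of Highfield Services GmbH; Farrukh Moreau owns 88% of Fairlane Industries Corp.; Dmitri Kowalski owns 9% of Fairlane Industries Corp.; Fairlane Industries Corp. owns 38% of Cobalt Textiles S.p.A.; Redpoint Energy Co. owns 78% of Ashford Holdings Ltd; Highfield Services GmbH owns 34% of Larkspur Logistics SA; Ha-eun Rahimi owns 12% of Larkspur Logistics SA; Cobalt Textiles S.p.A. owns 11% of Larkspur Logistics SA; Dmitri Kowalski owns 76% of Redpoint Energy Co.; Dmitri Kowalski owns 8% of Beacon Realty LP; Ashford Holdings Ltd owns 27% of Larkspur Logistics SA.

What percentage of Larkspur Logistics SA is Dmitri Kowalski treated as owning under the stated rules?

Chain via Redpoint Energy Co. → Ashford Holdings Ltd (R2): 76% × 78% × 27% = 16.0056% of Larkspur Logistics SA.
Chain via Fairlane Industries Corp. → Cobalt Textiles S.p.A. (R2): 9% × 38% × 11% = 0.3762% of Larkspur Logistics SA.
Chain via Beacon Realty LP → Highfield Services GmbH (R2): 8% × 23% × 34% = 0.6256% of Larkspur Logistics SA.
Aggregating (R1): 16.0056% + 0.3762% + 0.6256% = 17.0074%.

17.0074%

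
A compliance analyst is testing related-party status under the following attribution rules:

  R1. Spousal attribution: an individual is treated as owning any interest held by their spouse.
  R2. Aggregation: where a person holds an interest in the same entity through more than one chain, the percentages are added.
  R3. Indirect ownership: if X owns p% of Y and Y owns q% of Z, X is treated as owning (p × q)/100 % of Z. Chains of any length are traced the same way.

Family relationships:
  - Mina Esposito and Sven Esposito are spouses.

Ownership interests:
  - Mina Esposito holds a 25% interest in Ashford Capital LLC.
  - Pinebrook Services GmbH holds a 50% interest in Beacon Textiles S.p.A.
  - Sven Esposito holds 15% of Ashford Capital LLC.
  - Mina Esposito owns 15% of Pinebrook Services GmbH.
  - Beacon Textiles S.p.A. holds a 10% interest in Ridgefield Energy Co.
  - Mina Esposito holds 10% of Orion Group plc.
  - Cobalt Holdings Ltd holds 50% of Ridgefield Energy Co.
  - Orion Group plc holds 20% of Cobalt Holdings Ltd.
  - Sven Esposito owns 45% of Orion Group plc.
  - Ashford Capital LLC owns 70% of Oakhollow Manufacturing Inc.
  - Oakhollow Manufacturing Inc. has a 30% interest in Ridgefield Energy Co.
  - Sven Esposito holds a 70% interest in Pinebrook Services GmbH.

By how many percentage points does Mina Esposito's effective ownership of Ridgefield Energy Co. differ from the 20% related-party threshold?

1.85

By spousal attribution (R1), Mina Esposito is treated as also owning Sven Esposito's interest in Orion Group plc, giving 10% + 45% = 55%.
By spousal attribution (R1), Mina Esposito is treated as also owning Sven Esposito's interest in Pinebrook Services GmbH, giving 15% + 70% = 85%.
By spousal attribution (R1), Mina Esposito is treated as also owning Sven Esposito's interest in Ashford Capital LLC, giving 25% + 15% = 40%.
Chain via Orion Group plc → Cobalt Holdings Ltd (R3): 55% × 20% × 50% = 5.5% of Ridgefield Energy Co.
Chain via Pinebrook Services GmbH → Beacon Textiles S.p.A. (R3): 85% × 50% × 10% = 4.25% of Ridgefield Energy Co.
Chain via Ashford Capital LLC → Oakhollow Manufacturing Inc. (R3): 40% × 70% × 30% = 8.4% of Ridgefield Energy Co.
Aggregating (R2): 5.5% + 4.25% + 8.4% = 18.15%.
18.15% falls short of the 20% threshold by 1.85 percentage points.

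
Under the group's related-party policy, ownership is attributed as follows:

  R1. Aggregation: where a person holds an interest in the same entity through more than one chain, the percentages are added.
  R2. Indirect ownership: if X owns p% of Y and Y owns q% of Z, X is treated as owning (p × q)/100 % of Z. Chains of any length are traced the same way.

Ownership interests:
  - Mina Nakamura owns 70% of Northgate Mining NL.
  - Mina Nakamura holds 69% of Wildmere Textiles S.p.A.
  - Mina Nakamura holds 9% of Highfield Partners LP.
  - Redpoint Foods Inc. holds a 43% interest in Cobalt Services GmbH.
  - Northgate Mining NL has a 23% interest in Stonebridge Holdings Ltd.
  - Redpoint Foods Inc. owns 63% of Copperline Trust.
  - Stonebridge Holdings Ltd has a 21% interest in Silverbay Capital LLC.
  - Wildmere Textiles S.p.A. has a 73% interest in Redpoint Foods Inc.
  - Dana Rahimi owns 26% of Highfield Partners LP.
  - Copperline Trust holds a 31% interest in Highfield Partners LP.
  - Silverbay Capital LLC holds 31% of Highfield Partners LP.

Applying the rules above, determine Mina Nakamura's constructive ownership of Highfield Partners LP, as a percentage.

Chain via Northgate Mining NL → Stonebridge Holdings Ltd → Silverbay Capital LLC (R2): 70% × 23% × 21% × 31% = 1.04811% of Highfield Partners LP.
Chain via Wildmere Textiles S.p.A. → Redpoint Foods Inc. → Copperline Trust (R2): 69% × 73% × 63% × 31% = 9.837261% of Highfield Partners LP.
Direct interest in Highfield Partners LP: 9%.
Aggregating (R1): 1.04811% + 9.837261% + 9% = 19.885371%.

19.885371%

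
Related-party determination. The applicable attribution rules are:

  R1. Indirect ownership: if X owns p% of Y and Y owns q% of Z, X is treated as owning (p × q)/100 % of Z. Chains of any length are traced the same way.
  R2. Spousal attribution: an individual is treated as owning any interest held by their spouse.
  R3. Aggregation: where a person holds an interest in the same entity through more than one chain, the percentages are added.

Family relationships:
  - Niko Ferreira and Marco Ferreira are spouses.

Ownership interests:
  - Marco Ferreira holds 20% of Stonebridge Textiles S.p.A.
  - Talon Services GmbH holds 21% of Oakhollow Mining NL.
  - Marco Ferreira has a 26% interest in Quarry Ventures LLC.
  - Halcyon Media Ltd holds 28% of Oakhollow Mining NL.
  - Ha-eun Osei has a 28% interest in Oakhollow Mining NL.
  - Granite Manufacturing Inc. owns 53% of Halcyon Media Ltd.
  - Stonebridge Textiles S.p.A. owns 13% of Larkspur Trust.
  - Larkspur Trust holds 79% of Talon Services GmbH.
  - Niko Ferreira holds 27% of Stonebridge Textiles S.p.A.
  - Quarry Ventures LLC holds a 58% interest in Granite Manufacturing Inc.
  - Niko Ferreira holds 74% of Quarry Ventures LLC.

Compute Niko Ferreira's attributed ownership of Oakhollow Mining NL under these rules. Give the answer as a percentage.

9.620849%

By spousal attribution (R2), Niko Ferreira is treated as also owning Marco Ferreira's interest in Quarry Ventures LLC, giving 74% + 26% = 100%.
By spousal attribution (R2), Niko Ferreira is treated as also owning Marco Ferreira's interest in Stonebridge Textiles S.p.A, giving 27% + 20% = 47%.
Chain via Quarry Ventures LLC → Granite Manufacturing Inc. → Halcyon Media Ltd (R1): 100% × 58% × 53% × 28% = 8.6072% of Oakhollow Mining NL.
Chain via Stonebridge Textiles S.p.A. → Larkspur Trust → Talon Services GmbH (R1): 47% × 13% × 79% × 21% = 1.013649% of Oakhollow Mining NL.
Aggregating (R3): 8.6072% + 1.013649% = 9.620849%.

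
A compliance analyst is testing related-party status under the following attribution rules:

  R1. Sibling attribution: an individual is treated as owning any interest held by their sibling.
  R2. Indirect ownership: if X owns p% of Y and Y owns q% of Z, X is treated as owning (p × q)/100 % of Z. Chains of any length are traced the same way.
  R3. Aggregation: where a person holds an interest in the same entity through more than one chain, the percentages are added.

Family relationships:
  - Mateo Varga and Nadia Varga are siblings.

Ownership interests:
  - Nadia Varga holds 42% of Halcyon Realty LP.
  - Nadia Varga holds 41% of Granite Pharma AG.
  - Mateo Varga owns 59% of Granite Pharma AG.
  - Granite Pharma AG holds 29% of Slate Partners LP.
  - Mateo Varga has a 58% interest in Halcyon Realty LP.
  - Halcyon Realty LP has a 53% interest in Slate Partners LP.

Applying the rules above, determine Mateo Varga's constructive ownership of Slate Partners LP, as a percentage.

By sibling attribution (R1), Mateo Varga is treated as also owning Nadia Varga's interest in Halcyon Realty LP, giving 58% + 42% = 100%.
By sibling attribution (R1), Mateo Varga is treated as also owning Nadia Varga's interest in Granite Pharma AG, giving 59% + 41% = 100%.
Chain via Halcyon Realty LP (R2): 100% × 53% = 53% of Slate Partners LP.
Chain via Granite Pharma AG (R2): 100% × 29% = 29% of Slate Partners LP.
Aggregating (R3): 53% + 29% = 82%.

82%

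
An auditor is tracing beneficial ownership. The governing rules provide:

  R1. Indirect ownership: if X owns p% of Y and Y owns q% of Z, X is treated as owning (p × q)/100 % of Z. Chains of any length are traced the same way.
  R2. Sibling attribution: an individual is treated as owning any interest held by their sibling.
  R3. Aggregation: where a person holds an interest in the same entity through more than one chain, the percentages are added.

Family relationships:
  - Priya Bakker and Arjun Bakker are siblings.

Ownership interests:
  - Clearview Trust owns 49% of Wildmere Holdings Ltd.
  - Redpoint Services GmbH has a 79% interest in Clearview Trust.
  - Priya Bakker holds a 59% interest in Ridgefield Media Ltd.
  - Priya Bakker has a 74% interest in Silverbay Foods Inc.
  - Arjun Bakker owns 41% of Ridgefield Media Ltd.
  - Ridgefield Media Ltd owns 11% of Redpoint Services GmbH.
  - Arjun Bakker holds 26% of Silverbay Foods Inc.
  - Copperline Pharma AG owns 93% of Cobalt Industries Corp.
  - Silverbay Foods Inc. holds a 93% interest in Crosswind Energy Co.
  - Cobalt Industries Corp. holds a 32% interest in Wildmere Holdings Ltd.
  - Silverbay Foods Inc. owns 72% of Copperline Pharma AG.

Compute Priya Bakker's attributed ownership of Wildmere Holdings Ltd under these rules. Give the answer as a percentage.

By sibling attribution (R2), Priya Bakker is treated as also owning Arjun Bakker's interest in Ridgefield Media Ltd, giving 59% + 41% = 100%.
By sibling attribution (R2), Priya Bakker is treated as also owning Arjun Bakker's interest in Silverbay Foods Inc, giving 74% + 26% = 100%.
Chain via Ridgefield Media Ltd → Redpoint Services GmbH → Clearview Trust (R1): 100% × 11% × 79% × 49% = 4.2581% of Wildmere Holdings Ltd.
Chain via Silverbay Foods Inc. → Copperline Pharma AG → Cobalt Industries Corp. (R1): 100% × 72% × 93% × 32% = 21.4272% of Wildmere Holdings Ltd.
Aggregating (R3): 4.2581% + 21.4272% = 25.6853%.

25.6853%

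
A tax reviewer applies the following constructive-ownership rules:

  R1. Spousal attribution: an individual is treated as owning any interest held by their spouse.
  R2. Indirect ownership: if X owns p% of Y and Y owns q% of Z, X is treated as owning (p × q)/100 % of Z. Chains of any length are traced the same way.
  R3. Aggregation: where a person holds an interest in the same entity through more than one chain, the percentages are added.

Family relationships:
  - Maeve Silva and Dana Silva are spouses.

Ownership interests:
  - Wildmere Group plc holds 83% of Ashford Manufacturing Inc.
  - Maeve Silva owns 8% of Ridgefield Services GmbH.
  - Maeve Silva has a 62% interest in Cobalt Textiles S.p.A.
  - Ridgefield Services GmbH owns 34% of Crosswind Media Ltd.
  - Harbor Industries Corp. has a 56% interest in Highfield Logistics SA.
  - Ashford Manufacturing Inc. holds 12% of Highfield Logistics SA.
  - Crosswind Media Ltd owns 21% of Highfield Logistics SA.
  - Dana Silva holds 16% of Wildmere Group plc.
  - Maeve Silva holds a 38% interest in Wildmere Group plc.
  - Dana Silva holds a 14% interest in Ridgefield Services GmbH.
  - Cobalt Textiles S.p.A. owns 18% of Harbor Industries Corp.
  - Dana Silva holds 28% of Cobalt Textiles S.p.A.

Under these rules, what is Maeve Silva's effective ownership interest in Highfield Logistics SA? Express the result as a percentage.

16.0212%

By spousal attribution (R1), Maeve Silva is treated as also owning Dana Silva's interest in Ridgefield Services GmbH, giving 8% + 14% = 22%.
By spousal attribution (R1), Maeve Silva is treated as also owning Dana Silva's interest in Cobalt Textiles S.p.A, giving 62% + 28% = 90%.
By spousal attribution (R1), Maeve Silva is treated as also owning Dana Silva's interest in Wildmere Group plc, giving 38% + 16% = 54%.
Chain via Ridgefield Services GmbH → Crosswind Media Ltd (R2): 22% × 34% × 21% = 1.5708% of Highfield Logistics SA.
Chain via Cobalt Textiles S.p.A. → Harbor Industries Corp. (R2): 90% × 18% × 56% = 9.072% of Highfield Logistics SA.
Chain via Wildmere Group plc → Ashford Manufacturing Inc. (R2): 54% × 83% × 12% = 5.3784% of Highfield Logistics SA.
Aggregating (R3): 1.5708% + 9.072% + 5.3784% = 16.0212%.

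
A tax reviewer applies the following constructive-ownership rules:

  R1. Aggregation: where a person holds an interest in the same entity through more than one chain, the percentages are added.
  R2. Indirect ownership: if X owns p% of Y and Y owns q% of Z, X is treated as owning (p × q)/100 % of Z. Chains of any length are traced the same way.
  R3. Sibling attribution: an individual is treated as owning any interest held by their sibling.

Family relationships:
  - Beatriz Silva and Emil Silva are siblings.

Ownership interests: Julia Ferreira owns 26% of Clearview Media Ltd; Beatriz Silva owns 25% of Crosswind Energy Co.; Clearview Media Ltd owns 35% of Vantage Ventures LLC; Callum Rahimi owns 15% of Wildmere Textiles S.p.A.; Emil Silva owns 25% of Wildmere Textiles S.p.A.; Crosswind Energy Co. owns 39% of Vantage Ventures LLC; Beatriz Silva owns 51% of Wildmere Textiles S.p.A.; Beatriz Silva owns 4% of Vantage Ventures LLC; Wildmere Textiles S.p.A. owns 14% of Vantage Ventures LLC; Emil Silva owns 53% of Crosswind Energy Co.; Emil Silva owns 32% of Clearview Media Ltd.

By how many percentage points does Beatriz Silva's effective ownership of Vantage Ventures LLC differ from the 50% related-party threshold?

6.26

By sibling attribution (R3), Beatriz Silva is treated as also owning Emil Silva's interest in Wildmere Textiles S.p.A, giving 51% + 25% = 76%.
By sibling attribution (R3), Beatriz Silva is treated as also owning Emil Silva's interest in Crosswind Energy Co, giving 25% + 53% = 78%.
By sibling attribution (R3), Beatriz Silva is treated as owning Emil Silva's 32% interest in Clearview Media Ltd.
Chain via Wildmere Textiles S.p.A. (R2): 76% × 14% = 10.64% of Vantage Ventures LLC.
Chain via Crosswind Energy Co. (R2): 78% × 39% = 30.42% of Vantage Ventures LLC.
Direct interest in Vantage Ventures LLC: 4%.
Chain via Clearview Media Ltd (R2): 32% × 35% = 11.2% of Vantage Ventures LLC.
Aggregating (R1): 10.64% + 30.42% + 4% + 11.2% = 56.26%.
56.26% exceeds the 50% threshold by 6.26 percentage points.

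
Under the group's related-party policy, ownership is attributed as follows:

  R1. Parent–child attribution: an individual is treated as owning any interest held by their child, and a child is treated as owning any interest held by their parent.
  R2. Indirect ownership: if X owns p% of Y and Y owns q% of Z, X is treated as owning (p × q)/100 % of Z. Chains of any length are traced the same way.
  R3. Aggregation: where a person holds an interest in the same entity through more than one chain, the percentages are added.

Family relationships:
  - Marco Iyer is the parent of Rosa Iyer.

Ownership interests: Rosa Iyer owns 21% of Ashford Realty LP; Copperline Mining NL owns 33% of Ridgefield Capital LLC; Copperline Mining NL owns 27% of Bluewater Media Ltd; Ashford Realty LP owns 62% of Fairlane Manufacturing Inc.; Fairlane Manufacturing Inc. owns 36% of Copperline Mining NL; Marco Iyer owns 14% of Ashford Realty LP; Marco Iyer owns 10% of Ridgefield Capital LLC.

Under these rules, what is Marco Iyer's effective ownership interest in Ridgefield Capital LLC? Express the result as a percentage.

12.57796%

By parent–child attribution (R1), Marco Iyer is treated as also owning Rosa Iyer's interest in Ashford Realty LP, giving 14% + 21% = 35%.
Chain via Ashford Realty LP → Fairlane Manufacturing Inc. → Copperline Mining NL (R2): 35% × 62% × 36% × 33% = 2.57796% of Ridgefield Capital LLC.
Direct interest in Ridgefield Capital LLC: 10%.
Aggregating (R3): 2.57796% + 10% = 12.57796%.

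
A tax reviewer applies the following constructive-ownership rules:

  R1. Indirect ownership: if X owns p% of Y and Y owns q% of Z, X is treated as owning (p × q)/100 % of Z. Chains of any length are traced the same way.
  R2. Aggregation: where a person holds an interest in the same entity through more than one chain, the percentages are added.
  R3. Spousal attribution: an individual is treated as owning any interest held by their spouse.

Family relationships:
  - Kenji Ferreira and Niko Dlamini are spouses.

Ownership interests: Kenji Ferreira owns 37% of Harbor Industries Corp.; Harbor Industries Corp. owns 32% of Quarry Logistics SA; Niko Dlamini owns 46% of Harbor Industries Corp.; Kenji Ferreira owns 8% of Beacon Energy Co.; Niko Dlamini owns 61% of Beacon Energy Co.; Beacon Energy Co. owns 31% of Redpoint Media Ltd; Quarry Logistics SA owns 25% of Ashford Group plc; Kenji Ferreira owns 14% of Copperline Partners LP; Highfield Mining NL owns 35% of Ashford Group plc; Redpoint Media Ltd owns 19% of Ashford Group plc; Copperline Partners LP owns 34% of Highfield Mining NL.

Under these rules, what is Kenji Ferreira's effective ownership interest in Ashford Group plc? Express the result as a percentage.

12.3701%

By spousal attribution (R3), Kenji Ferreira is treated as also owning Niko Dlamini's interest in Harbor Industries Corp, giving 37% + 46% = 83%.
By spousal attribution (R3), Kenji Ferreira is treated as also owning Niko Dlamini's interest in Beacon Energy Co, giving 8% + 61% = 69%.
Chain via Harbor Industries Corp. → Quarry Logistics SA (R1): 83% × 32% × 25% = 6.64% of Ashford Group plc.
Chain via Copperline Partners LP → Highfield Mining NL (R1): 14% × 34% × 35% = 1.666% of Ashford Group plc.
Chain via Beacon Energy Co. → Redpoint Media Ltd (R1): 69% × 31% × 19% = 4.0641% of Ashford Group plc.
Aggregating (R2): 6.64% + 1.666% + 4.0641% = 12.3701%.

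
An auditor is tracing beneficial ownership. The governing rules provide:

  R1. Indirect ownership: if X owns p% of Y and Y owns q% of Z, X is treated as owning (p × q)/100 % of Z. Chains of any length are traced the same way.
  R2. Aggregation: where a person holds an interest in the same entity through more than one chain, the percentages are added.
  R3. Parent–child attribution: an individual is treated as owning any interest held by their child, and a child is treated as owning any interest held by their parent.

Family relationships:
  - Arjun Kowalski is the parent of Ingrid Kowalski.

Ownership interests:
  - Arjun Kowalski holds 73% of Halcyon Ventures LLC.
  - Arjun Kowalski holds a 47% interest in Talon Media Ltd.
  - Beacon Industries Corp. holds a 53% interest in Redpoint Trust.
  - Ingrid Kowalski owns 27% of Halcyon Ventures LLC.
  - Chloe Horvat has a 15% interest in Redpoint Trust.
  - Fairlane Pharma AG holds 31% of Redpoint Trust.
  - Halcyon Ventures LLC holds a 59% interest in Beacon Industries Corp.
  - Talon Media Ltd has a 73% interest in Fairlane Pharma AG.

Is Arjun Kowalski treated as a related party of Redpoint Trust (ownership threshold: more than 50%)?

No

By parent–child attribution (R3), Arjun Kowalski is treated as also owning Ingrid Kowalski's interest in Halcyon Ventures LLC, giving 73% + 27% = 100%.
Chain via Halcyon Ventures LLC → Beacon Industries Corp. (R1): 100% × 59% × 53% = 31.27% of Redpoint Trust.
Chain via Talon Media Ltd → Fairlane Pharma AG (R1): 47% × 73% × 31% = 10.6361% of Redpoint Trust.
Aggregating (R2): 31.27% + 10.6361% = 41.9061%.
41.9061% does not exceed the 50% threshold, so Arjun is not a related party to Redpoint Trust.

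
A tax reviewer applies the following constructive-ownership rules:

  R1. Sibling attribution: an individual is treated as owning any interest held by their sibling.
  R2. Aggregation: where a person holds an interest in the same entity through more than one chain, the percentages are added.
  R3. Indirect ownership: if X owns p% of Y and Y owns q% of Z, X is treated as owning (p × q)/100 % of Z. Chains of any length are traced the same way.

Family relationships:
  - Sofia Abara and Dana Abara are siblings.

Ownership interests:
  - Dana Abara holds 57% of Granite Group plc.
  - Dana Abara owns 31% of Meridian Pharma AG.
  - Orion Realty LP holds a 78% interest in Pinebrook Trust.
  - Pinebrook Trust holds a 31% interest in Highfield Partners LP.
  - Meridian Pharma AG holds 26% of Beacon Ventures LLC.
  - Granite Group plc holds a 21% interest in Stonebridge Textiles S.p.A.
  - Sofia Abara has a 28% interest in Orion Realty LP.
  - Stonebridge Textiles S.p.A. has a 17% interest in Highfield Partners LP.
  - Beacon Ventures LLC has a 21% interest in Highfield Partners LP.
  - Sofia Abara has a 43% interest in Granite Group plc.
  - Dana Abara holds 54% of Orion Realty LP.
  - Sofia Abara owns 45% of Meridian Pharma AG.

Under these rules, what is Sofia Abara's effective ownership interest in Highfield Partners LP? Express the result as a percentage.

27.5472%

By sibling attribution (R1), Sofia Abara is treated as also owning Dana Abara's interest in Granite Group plc, giving 43% + 57% = 100%.
By sibling attribution (R1), Sofia Abara is treated as also owning Dana Abara's interest in Orion Realty LP, giving 28% + 54% = 82%.
By sibling attribution (R1), Sofia Abara is treated as also owning Dana Abara's interest in Meridian Pharma AG, giving 45% + 31% = 76%.
Chain via Granite Group plc → Stonebridge Textiles S.p.A. (R3): 100% × 21% × 17% = 3.57% of Highfield Partners LP.
Chain via Orion Realty LP → Pinebrook Trust (R3): 82% × 78% × 31% = 19.8276% of Highfield Partners LP.
Chain via Meridian Pharma AG → Beacon Ventures LLC (R3): 76% × 26% × 21% = 4.1496% of Highfield Partners LP.
Aggregating (R2): 3.57% + 19.8276% + 4.1496% = 27.5472%.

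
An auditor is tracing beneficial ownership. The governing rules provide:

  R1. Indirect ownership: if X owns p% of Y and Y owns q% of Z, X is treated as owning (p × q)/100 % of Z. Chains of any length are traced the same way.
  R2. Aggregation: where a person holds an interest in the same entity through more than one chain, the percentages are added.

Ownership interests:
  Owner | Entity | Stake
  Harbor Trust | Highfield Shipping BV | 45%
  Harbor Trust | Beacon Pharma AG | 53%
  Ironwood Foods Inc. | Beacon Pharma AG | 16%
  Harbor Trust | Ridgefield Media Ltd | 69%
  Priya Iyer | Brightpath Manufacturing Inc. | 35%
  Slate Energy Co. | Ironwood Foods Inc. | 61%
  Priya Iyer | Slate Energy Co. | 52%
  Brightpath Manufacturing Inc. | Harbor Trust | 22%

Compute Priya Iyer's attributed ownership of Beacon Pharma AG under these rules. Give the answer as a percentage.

Chain via Slate Energy Co. → Ironwood Foods Inc. (R1): 52% × 61% × 16% = 5.0752% of Beacon Pharma AG.
Chain via Brightpath Manufacturing Inc. → Harbor Trust (R1): 35% × 22% × 53% = 4.081% of Beacon Pharma AG.
Aggregating (R2): 5.0752% + 4.081% = 9.1562%.

9.1562%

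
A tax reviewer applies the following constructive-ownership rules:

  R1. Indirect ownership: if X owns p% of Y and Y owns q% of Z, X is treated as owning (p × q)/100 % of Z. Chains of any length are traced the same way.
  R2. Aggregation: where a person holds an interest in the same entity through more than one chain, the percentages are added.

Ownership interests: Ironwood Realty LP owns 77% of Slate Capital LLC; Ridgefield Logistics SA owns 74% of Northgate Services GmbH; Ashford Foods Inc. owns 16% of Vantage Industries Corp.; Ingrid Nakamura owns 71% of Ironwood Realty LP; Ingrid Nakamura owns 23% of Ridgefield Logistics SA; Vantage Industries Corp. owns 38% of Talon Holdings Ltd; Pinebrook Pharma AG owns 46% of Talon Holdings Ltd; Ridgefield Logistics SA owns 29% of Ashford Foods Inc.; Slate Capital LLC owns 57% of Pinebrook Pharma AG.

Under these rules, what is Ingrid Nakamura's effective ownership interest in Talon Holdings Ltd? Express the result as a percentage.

Chain via Ironwood Realty LP → Slate Capital LLC → Pinebrook Pharma AG (R1): 71% × 77% × 57% × 46% = 14.334474% of Talon Holdings Ltd.
Chain via Ridgefield Logistics SA → Ashford Foods Inc. → Vantage Industries Corp. (R1): 23% × 29% × 16% × 38% = 0.405536% of Talon Holdings Ltd.
Aggregating (R2): 14.334474% + 0.405536% = 14.74001%.

14.74001%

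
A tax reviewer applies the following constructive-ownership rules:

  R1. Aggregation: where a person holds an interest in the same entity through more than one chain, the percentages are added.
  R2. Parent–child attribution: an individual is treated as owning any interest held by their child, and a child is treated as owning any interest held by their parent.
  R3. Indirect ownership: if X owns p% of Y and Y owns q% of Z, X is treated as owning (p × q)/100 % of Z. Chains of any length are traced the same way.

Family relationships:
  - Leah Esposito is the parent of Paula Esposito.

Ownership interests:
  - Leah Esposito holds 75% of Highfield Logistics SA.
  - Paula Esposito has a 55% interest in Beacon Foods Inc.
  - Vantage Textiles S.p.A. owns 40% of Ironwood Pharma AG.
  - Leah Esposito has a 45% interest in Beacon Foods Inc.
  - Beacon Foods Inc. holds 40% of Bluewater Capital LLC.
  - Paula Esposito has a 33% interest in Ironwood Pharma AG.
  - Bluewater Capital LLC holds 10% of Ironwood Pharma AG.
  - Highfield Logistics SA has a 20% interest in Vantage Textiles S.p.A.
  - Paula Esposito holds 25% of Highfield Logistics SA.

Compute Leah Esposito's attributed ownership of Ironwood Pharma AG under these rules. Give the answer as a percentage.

By parent–child attribution (R2), Leah Esposito is treated as also owning Paula Esposito's interest in Highfield Logistics SA, giving 75% + 25% = 100%.
By parent–child attribution (R2), Leah Esposito is treated as also owning Paula Esposito's interest in Beacon Foods Inc, giving 45% + 55% = 100%.
By parent–child attribution (R2), Leah Esposito is treated as owning Paula Esposito's 33% interest in Ironwood Pharma AG.
Chain via Highfield Logistics SA → Vantage Textiles S.p.A. (R3): 100% × 20% × 40% = 8% of Ironwood Pharma AG.
Chain via Beacon Foods Inc. → Bluewater Capital LLC (R3): 100% × 40% × 10% = 4% of Ironwood Pharma AG.
Direct interest in Ironwood Pharma AG: 33%.
Aggregating (R1): 8% + 4% + 33% = 45%.

45%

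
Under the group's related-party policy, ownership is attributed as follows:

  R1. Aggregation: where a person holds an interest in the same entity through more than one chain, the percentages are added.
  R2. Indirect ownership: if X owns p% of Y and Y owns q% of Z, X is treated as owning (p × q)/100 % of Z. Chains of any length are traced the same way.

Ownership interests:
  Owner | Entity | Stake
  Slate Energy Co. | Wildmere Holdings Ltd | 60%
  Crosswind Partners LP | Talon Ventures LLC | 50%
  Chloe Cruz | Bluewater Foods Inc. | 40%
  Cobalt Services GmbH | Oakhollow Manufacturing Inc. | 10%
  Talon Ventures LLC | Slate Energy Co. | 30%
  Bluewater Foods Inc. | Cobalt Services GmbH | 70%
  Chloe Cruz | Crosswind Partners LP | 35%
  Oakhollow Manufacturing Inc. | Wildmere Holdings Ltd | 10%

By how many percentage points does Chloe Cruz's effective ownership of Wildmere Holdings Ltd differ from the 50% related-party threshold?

46.57

Chain via Bluewater Foods Inc. → Cobalt Services GmbH → Oakhollow Manufacturing Inc. (R2): 40% × 70% × 10% × 10% = 0.28% of Wildmere Holdings Ltd.
Chain via Crosswind Partners LP → Talon Ventures LLC → Slate Energy Co. (R2): 35% × 50% × 30% × 60% = 3.15% of Wildmere Holdings Ltd.
Aggregating (R1): 0.28% + 3.15% = 3.43%.
3.43% falls short of the 50% threshold by 46.57 percentage points.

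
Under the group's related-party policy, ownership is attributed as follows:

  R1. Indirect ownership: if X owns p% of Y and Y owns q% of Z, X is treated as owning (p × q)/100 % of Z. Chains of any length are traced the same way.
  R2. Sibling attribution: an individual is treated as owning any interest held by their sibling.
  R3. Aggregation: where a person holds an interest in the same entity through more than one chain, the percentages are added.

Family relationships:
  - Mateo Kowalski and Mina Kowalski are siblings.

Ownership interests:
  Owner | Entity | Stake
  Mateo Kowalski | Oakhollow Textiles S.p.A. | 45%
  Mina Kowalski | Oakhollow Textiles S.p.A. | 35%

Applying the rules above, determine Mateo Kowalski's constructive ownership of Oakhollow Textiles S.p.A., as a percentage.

80%

By sibling attribution (R2), Mateo Kowalski is treated as also owning Mina Kowalski's interest in Oakhollow Textiles S.p.A, giving 45% + 35% = 80%.
Direct interest in Oakhollow Textiles S.p.A: 80%.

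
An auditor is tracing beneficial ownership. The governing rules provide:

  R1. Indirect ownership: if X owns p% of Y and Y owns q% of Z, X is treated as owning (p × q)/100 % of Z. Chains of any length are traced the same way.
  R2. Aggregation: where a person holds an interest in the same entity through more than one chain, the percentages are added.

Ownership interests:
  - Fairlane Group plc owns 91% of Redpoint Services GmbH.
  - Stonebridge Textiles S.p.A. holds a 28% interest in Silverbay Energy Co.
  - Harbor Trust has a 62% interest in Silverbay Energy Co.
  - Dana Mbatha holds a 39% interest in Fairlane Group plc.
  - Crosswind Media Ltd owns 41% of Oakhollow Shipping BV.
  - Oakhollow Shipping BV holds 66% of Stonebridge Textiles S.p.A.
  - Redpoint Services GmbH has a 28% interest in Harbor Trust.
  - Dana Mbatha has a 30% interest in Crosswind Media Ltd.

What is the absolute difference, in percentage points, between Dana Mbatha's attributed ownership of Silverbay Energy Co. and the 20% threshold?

11.565896

Chain via Fairlane Group plc → Redpoint Services GmbH → Harbor Trust (R1): 39% × 91% × 28% × 62% = 6.161064% of Silverbay Energy Co.
Chain via Crosswind Media Ltd → Oakhollow Shipping BV → Stonebridge Textiles S.p.A. (R1): 30% × 41% × 66% × 28% = 2.27304% of Silverbay Energy Co.
Aggregating (R2): 6.161064% + 2.27304% = 8.434104%.
8.434104% falls short of the 20% threshold by 11.565896 percentage points.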